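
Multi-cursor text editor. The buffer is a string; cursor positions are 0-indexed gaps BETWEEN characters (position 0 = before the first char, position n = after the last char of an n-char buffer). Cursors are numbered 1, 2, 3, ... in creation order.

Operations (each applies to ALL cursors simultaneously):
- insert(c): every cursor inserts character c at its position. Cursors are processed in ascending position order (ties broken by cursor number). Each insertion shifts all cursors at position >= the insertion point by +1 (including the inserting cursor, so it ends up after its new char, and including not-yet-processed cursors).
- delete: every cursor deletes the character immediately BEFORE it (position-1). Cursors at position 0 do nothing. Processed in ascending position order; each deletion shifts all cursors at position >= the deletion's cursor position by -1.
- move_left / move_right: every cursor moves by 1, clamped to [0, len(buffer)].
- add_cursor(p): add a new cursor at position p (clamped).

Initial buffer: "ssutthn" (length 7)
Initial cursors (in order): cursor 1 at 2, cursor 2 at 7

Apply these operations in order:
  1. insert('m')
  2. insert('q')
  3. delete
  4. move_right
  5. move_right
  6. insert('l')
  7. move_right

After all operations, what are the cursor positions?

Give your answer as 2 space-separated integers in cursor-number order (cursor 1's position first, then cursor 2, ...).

Answer: 7 11

Derivation:
After op 1 (insert('m')): buffer="ssmutthnm" (len 9), cursors c1@3 c2@9, authorship ..1.....2
After op 2 (insert('q')): buffer="ssmqutthnmq" (len 11), cursors c1@4 c2@11, authorship ..11.....22
After op 3 (delete): buffer="ssmutthnm" (len 9), cursors c1@3 c2@9, authorship ..1.....2
After op 4 (move_right): buffer="ssmutthnm" (len 9), cursors c1@4 c2@9, authorship ..1.....2
After op 5 (move_right): buffer="ssmutthnm" (len 9), cursors c1@5 c2@9, authorship ..1.....2
After op 6 (insert('l')): buffer="ssmutlthnml" (len 11), cursors c1@6 c2@11, authorship ..1..1...22
After op 7 (move_right): buffer="ssmutlthnml" (len 11), cursors c1@7 c2@11, authorship ..1..1...22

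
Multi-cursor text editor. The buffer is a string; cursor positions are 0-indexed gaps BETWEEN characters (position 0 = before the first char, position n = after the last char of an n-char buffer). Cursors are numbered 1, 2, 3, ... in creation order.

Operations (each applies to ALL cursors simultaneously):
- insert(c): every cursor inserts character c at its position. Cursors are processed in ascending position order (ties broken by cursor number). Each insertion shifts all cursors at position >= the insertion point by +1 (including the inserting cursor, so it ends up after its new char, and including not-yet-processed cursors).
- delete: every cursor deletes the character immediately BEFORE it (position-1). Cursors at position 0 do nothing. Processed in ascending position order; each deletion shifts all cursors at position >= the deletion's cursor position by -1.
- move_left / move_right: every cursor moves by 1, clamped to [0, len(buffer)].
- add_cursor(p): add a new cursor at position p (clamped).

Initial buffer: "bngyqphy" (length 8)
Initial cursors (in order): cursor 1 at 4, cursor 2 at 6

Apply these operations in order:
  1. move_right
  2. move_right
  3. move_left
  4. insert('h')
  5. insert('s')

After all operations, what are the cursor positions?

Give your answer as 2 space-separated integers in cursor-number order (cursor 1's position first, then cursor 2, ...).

After op 1 (move_right): buffer="bngyqphy" (len 8), cursors c1@5 c2@7, authorship ........
After op 2 (move_right): buffer="bngyqphy" (len 8), cursors c1@6 c2@8, authorship ........
After op 3 (move_left): buffer="bngyqphy" (len 8), cursors c1@5 c2@7, authorship ........
After op 4 (insert('h')): buffer="bngyqhphhy" (len 10), cursors c1@6 c2@9, authorship .....1..2.
After op 5 (insert('s')): buffer="bngyqhsphhsy" (len 12), cursors c1@7 c2@11, authorship .....11..22.

Answer: 7 11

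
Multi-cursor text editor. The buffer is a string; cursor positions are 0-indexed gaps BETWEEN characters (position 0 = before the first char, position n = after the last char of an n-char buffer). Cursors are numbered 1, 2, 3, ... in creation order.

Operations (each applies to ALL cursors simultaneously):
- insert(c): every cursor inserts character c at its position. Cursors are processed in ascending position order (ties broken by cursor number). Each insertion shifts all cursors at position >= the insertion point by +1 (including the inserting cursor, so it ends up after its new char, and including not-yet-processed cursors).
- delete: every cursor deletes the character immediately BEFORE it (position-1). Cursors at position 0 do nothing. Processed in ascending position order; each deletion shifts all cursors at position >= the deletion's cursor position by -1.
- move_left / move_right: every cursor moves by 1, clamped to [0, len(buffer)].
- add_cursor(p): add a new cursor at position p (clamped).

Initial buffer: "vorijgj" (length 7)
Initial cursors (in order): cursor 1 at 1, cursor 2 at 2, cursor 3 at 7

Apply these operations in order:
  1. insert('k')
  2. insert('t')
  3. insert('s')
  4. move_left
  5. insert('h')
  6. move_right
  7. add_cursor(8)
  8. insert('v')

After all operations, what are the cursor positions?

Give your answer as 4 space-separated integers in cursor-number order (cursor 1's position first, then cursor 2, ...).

After op 1 (insert('k')): buffer="vkokrijgjk" (len 10), cursors c1@2 c2@4 c3@10, authorship .1.2.....3
After op 2 (insert('t')): buffer="vktoktrijgjkt" (len 13), cursors c1@3 c2@6 c3@13, authorship .11.22.....33
After op 3 (insert('s')): buffer="vktsoktsrijgjkts" (len 16), cursors c1@4 c2@8 c3@16, authorship .111.222.....333
After op 4 (move_left): buffer="vktsoktsrijgjkts" (len 16), cursors c1@3 c2@7 c3@15, authorship .111.222.....333
After op 5 (insert('h')): buffer="vkthsokthsrijgjkths" (len 19), cursors c1@4 c2@9 c3@18, authorship .1111.2222.....3333
After op 6 (move_right): buffer="vkthsokthsrijgjkths" (len 19), cursors c1@5 c2@10 c3@19, authorship .1111.2222.....3333
After op 7 (add_cursor(8)): buffer="vkthsokthsrijgjkths" (len 19), cursors c1@5 c4@8 c2@10 c3@19, authorship .1111.2222.....3333
After op 8 (insert('v')): buffer="vkthsvoktvhsvrijgjkthsv" (len 23), cursors c1@6 c4@10 c2@13 c3@23, authorship .11111.224222.....33333

Answer: 6 13 23 10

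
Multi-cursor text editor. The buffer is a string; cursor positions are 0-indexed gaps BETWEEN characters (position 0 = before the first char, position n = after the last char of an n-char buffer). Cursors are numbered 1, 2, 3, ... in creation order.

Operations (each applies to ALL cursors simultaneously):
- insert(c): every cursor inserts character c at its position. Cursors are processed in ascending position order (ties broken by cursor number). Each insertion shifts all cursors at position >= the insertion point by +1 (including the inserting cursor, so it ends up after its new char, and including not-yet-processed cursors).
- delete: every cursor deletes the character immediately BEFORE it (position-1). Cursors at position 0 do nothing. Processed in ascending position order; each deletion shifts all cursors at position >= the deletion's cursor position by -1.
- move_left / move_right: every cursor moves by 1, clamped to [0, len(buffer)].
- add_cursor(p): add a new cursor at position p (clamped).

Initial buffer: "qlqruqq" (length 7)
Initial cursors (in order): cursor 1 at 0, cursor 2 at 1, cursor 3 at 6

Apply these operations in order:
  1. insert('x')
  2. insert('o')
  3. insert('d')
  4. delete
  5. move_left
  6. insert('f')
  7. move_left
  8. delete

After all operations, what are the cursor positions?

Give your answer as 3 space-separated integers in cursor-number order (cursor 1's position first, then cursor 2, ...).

Answer: 0 3 10

Derivation:
After op 1 (insert('x')): buffer="xqxlqruqxq" (len 10), cursors c1@1 c2@3 c3@9, authorship 1.2.....3.
After op 2 (insert('o')): buffer="xoqxolqruqxoq" (len 13), cursors c1@2 c2@5 c3@12, authorship 11.22.....33.
After op 3 (insert('d')): buffer="xodqxodlqruqxodq" (len 16), cursors c1@3 c2@7 c3@15, authorship 111.222.....333.
After op 4 (delete): buffer="xoqxolqruqxoq" (len 13), cursors c1@2 c2@5 c3@12, authorship 11.22.....33.
After op 5 (move_left): buffer="xoqxolqruqxoq" (len 13), cursors c1@1 c2@4 c3@11, authorship 11.22.....33.
After op 6 (insert('f')): buffer="xfoqxfolqruqxfoq" (len 16), cursors c1@2 c2@6 c3@14, authorship 111.222.....333.
After op 7 (move_left): buffer="xfoqxfolqruqxfoq" (len 16), cursors c1@1 c2@5 c3@13, authorship 111.222.....333.
After op 8 (delete): buffer="foqfolqruqfoq" (len 13), cursors c1@0 c2@3 c3@10, authorship 11.22.....33.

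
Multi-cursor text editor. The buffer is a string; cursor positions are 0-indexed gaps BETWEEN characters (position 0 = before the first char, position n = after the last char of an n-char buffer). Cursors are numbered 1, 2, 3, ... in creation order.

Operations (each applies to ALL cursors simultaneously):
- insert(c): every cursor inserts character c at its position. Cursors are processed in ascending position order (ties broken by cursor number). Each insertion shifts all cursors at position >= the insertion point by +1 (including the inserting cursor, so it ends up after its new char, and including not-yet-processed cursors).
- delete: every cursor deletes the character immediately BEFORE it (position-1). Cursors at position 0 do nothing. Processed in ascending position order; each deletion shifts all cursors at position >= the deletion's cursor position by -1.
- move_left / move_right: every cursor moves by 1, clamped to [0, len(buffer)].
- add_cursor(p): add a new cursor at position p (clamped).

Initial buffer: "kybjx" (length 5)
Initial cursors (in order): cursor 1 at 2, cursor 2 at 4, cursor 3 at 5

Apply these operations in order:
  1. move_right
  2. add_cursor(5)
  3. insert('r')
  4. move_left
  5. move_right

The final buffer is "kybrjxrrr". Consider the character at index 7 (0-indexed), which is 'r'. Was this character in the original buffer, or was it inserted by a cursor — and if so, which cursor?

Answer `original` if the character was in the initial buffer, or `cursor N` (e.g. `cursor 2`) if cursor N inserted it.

After op 1 (move_right): buffer="kybjx" (len 5), cursors c1@3 c2@5 c3@5, authorship .....
After op 2 (add_cursor(5)): buffer="kybjx" (len 5), cursors c1@3 c2@5 c3@5 c4@5, authorship .....
After op 3 (insert('r')): buffer="kybrjxrrr" (len 9), cursors c1@4 c2@9 c3@9 c4@9, authorship ...1..234
After op 4 (move_left): buffer="kybrjxrrr" (len 9), cursors c1@3 c2@8 c3@8 c4@8, authorship ...1..234
After op 5 (move_right): buffer="kybrjxrrr" (len 9), cursors c1@4 c2@9 c3@9 c4@9, authorship ...1..234
Authorship (.=original, N=cursor N): . . . 1 . . 2 3 4
Index 7: author = 3

Answer: cursor 3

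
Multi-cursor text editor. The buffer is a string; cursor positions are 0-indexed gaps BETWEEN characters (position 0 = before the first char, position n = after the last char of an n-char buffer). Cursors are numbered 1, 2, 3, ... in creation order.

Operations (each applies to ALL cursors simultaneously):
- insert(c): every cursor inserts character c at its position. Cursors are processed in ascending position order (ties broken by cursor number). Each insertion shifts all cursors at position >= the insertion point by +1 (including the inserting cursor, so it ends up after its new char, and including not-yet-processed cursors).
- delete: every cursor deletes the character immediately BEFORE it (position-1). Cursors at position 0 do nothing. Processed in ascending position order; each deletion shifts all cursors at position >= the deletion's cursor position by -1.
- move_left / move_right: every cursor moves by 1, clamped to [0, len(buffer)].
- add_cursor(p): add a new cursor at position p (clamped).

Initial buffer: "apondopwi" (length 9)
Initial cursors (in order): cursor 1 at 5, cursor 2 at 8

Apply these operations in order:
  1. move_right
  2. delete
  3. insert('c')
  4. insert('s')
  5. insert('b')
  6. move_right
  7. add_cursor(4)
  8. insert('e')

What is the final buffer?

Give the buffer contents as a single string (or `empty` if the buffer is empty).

After op 1 (move_right): buffer="apondopwi" (len 9), cursors c1@6 c2@9, authorship .........
After op 2 (delete): buffer="apondpw" (len 7), cursors c1@5 c2@7, authorship .......
After op 3 (insert('c')): buffer="apondcpwc" (len 9), cursors c1@6 c2@9, authorship .....1..2
After op 4 (insert('s')): buffer="apondcspwcs" (len 11), cursors c1@7 c2@11, authorship .....11..22
After op 5 (insert('b')): buffer="apondcsbpwcsb" (len 13), cursors c1@8 c2@13, authorship .....111..222
After op 6 (move_right): buffer="apondcsbpwcsb" (len 13), cursors c1@9 c2@13, authorship .....111..222
After op 7 (add_cursor(4)): buffer="apondcsbpwcsb" (len 13), cursors c3@4 c1@9 c2@13, authorship .....111..222
After op 8 (insert('e')): buffer="aponedcsbpewcsbe" (len 16), cursors c3@5 c1@11 c2@16, authorship ....3.111.1.2222

Answer: aponedcsbpewcsbe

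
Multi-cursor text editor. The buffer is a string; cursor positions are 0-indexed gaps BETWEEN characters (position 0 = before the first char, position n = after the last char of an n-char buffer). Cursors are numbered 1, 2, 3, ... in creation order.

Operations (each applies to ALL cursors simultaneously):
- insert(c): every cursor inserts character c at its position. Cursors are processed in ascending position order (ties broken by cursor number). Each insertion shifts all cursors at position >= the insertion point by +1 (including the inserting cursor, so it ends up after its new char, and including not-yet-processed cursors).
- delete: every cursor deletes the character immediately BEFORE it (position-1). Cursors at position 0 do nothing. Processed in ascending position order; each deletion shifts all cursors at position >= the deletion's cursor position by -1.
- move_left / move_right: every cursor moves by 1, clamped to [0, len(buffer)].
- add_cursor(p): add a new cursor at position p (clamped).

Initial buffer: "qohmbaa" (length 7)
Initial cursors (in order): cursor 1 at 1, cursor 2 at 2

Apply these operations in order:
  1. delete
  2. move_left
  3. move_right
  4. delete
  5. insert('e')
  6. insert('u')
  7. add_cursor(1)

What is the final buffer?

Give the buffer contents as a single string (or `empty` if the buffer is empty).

Answer: eeuumbaa

Derivation:
After op 1 (delete): buffer="hmbaa" (len 5), cursors c1@0 c2@0, authorship .....
After op 2 (move_left): buffer="hmbaa" (len 5), cursors c1@0 c2@0, authorship .....
After op 3 (move_right): buffer="hmbaa" (len 5), cursors c1@1 c2@1, authorship .....
After op 4 (delete): buffer="mbaa" (len 4), cursors c1@0 c2@0, authorship ....
After op 5 (insert('e')): buffer="eembaa" (len 6), cursors c1@2 c2@2, authorship 12....
After op 6 (insert('u')): buffer="eeuumbaa" (len 8), cursors c1@4 c2@4, authorship 1212....
After op 7 (add_cursor(1)): buffer="eeuumbaa" (len 8), cursors c3@1 c1@4 c2@4, authorship 1212....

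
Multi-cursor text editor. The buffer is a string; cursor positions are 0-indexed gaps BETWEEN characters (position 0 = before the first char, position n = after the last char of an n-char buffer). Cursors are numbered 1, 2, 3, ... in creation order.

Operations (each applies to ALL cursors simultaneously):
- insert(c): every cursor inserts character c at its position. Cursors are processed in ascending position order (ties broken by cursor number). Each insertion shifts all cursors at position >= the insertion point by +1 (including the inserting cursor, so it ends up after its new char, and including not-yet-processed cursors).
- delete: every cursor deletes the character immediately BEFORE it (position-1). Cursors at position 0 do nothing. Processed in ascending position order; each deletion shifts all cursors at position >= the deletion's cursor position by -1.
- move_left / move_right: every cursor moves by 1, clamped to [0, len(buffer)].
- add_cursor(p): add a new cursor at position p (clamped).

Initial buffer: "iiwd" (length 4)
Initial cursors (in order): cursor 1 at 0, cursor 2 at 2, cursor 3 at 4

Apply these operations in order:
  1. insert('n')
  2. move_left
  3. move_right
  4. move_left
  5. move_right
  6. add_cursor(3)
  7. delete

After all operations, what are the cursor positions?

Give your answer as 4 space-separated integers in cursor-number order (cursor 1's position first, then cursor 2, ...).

Answer: 0 1 3 1

Derivation:
After op 1 (insert('n')): buffer="niinwdn" (len 7), cursors c1@1 c2@4 c3@7, authorship 1..2..3
After op 2 (move_left): buffer="niinwdn" (len 7), cursors c1@0 c2@3 c3@6, authorship 1..2..3
After op 3 (move_right): buffer="niinwdn" (len 7), cursors c1@1 c2@4 c3@7, authorship 1..2..3
After op 4 (move_left): buffer="niinwdn" (len 7), cursors c1@0 c2@3 c3@6, authorship 1..2..3
After op 5 (move_right): buffer="niinwdn" (len 7), cursors c1@1 c2@4 c3@7, authorship 1..2..3
After op 6 (add_cursor(3)): buffer="niinwdn" (len 7), cursors c1@1 c4@3 c2@4 c3@7, authorship 1..2..3
After op 7 (delete): buffer="iwd" (len 3), cursors c1@0 c2@1 c4@1 c3@3, authorship ...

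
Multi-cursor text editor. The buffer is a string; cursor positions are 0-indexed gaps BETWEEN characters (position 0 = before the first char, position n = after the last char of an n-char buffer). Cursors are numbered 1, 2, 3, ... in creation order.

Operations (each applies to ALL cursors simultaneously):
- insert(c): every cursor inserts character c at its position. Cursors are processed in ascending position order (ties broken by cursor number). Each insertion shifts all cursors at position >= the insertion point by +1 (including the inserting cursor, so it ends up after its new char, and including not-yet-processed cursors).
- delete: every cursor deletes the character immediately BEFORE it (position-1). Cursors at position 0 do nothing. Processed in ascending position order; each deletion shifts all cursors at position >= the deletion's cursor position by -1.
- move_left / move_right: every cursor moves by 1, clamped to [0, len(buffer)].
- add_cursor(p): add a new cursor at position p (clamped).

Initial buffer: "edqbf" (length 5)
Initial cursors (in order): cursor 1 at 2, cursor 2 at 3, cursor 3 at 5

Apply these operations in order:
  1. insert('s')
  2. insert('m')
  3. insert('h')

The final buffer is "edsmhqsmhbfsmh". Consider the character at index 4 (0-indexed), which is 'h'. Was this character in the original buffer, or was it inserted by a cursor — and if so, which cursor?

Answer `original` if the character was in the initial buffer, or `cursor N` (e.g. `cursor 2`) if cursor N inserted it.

Answer: cursor 1

Derivation:
After op 1 (insert('s')): buffer="edsqsbfs" (len 8), cursors c1@3 c2@5 c3@8, authorship ..1.2..3
After op 2 (insert('m')): buffer="edsmqsmbfsm" (len 11), cursors c1@4 c2@7 c3@11, authorship ..11.22..33
After op 3 (insert('h')): buffer="edsmhqsmhbfsmh" (len 14), cursors c1@5 c2@9 c3@14, authorship ..111.222..333
Authorship (.=original, N=cursor N): . . 1 1 1 . 2 2 2 . . 3 3 3
Index 4: author = 1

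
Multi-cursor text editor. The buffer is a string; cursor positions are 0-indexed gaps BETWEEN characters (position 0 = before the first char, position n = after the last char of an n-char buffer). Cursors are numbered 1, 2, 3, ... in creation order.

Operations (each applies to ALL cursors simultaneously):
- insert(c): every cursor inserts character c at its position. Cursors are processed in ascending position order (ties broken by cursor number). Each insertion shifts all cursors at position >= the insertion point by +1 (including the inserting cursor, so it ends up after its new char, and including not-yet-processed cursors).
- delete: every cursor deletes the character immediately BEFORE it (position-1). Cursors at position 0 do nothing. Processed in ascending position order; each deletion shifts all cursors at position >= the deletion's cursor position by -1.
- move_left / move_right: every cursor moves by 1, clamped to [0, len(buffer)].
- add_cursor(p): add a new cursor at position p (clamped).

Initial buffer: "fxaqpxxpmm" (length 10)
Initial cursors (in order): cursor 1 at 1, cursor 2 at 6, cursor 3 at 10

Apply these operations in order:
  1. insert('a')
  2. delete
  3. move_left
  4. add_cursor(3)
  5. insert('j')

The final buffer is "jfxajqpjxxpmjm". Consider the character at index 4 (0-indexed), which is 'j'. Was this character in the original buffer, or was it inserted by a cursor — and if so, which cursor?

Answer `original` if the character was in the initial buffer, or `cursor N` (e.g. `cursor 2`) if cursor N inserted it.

Answer: cursor 4

Derivation:
After op 1 (insert('a')): buffer="faxaqpxaxpmma" (len 13), cursors c1@2 c2@8 c3@13, authorship .1.....2....3
After op 2 (delete): buffer="fxaqpxxpmm" (len 10), cursors c1@1 c2@6 c3@10, authorship ..........
After op 3 (move_left): buffer="fxaqpxxpmm" (len 10), cursors c1@0 c2@5 c3@9, authorship ..........
After op 4 (add_cursor(3)): buffer="fxaqpxxpmm" (len 10), cursors c1@0 c4@3 c2@5 c3@9, authorship ..........
After op 5 (insert('j')): buffer="jfxajqpjxxpmjm" (len 14), cursors c1@1 c4@5 c2@8 c3@13, authorship 1...4..2....3.
Authorship (.=original, N=cursor N): 1 . . . 4 . . 2 . . . . 3 .
Index 4: author = 4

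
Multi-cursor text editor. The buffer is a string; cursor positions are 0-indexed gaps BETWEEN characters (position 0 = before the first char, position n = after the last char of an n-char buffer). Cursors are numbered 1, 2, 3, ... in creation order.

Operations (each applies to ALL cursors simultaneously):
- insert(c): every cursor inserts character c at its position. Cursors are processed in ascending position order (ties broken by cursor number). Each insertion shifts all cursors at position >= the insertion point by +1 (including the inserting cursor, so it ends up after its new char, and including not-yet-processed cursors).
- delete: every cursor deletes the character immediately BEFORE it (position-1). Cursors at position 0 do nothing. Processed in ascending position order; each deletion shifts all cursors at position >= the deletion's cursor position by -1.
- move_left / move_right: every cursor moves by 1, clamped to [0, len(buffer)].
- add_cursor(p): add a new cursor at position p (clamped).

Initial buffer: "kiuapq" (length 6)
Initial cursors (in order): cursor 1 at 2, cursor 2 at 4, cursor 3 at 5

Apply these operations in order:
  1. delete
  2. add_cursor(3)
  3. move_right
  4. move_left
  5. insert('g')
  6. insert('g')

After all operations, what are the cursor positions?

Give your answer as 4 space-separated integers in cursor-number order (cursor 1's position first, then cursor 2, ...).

After op 1 (delete): buffer="kuq" (len 3), cursors c1@1 c2@2 c3@2, authorship ...
After op 2 (add_cursor(3)): buffer="kuq" (len 3), cursors c1@1 c2@2 c3@2 c4@3, authorship ...
After op 3 (move_right): buffer="kuq" (len 3), cursors c1@2 c2@3 c3@3 c4@3, authorship ...
After op 4 (move_left): buffer="kuq" (len 3), cursors c1@1 c2@2 c3@2 c4@2, authorship ...
After op 5 (insert('g')): buffer="kgugggq" (len 7), cursors c1@2 c2@6 c3@6 c4@6, authorship .1.234.
After op 6 (insert('g')): buffer="kgguggggggq" (len 11), cursors c1@3 c2@10 c3@10 c4@10, authorship .11.234234.

Answer: 3 10 10 10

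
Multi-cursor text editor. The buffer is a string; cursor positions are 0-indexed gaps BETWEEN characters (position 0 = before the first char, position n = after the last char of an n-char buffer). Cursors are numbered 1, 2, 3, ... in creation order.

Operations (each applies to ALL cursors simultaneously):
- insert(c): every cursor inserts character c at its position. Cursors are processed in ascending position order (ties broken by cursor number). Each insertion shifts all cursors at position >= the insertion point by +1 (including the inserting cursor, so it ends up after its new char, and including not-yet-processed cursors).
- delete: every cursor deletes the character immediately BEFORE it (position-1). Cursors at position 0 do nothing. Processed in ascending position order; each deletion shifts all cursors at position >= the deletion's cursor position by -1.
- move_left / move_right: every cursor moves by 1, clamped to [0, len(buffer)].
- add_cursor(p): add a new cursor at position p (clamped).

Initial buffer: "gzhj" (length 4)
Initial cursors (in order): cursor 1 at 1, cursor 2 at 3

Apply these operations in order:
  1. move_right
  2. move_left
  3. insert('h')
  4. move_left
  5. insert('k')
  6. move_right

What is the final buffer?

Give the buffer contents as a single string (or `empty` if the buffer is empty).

After op 1 (move_right): buffer="gzhj" (len 4), cursors c1@2 c2@4, authorship ....
After op 2 (move_left): buffer="gzhj" (len 4), cursors c1@1 c2@3, authorship ....
After op 3 (insert('h')): buffer="ghzhhj" (len 6), cursors c1@2 c2@5, authorship .1..2.
After op 4 (move_left): buffer="ghzhhj" (len 6), cursors c1@1 c2@4, authorship .1..2.
After op 5 (insert('k')): buffer="gkhzhkhj" (len 8), cursors c1@2 c2@6, authorship .11..22.
After op 6 (move_right): buffer="gkhzhkhj" (len 8), cursors c1@3 c2@7, authorship .11..22.

Answer: gkhzhkhj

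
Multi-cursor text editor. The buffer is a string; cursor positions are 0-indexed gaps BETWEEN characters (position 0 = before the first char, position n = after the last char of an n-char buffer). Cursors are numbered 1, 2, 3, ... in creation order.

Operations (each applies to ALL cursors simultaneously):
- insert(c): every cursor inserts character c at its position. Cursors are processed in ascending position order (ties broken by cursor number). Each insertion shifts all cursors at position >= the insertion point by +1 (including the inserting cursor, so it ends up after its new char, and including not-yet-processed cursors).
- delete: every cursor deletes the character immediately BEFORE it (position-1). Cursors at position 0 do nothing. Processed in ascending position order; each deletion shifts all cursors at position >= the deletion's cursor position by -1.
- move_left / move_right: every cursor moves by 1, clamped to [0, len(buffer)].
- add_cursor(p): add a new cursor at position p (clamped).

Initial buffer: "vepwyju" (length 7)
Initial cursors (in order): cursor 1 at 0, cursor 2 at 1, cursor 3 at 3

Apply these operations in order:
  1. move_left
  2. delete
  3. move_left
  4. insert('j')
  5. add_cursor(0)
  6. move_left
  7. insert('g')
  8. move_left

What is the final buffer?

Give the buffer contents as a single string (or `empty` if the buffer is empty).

After op 1 (move_left): buffer="vepwyju" (len 7), cursors c1@0 c2@0 c3@2, authorship .......
After op 2 (delete): buffer="vpwyju" (len 6), cursors c1@0 c2@0 c3@1, authorship ......
After op 3 (move_left): buffer="vpwyju" (len 6), cursors c1@0 c2@0 c3@0, authorship ......
After op 4 (insert('j')): buffer="jjjvpwyju" (len 9), cursors c1@3 c2@3 c3@3, authorship 123......
After op 5 (add_cursor(0)): buffer="jjjvpwyju" (len 9), cursors c4@0 c1@3 c2@3 c3@3, authorship 123......
After op 6 (move_left): buffer="jjjvpwyju" (len 9), cursors c4@0 c1@2 c2@2 c3@2, authorship 123......
After op 7 (insert('g')): buffer="gjjgggjvpwyju" (len 13), cursors c4@1 c1@6 c2@6 c3@6, authorship 4121233......
After op 8 (move_left): buffer="gjjgggjvpwyju" (len 13), cursors c4@0 c1@5 c2@5 c3@5, authorship 4121233......

Answer: gjjgggjvpwyju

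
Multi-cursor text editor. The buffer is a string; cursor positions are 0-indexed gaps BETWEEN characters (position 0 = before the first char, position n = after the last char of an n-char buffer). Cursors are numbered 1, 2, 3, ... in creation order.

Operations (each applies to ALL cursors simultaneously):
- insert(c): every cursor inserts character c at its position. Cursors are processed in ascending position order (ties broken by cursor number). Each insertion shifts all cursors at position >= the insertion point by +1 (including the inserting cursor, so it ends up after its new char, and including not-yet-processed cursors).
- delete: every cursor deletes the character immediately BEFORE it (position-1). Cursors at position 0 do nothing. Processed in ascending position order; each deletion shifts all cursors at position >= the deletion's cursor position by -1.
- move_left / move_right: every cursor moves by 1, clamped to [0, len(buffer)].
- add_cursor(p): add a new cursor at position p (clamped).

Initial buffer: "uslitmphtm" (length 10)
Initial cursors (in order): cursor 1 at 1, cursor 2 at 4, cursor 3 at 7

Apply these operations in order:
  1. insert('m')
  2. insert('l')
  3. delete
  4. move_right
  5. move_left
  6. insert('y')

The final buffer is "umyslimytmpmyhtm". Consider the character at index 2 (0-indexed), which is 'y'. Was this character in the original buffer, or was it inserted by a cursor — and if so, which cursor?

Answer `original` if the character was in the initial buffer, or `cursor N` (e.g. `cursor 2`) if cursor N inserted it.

After op 1 (insert('m')): buffer="umslimtmpmhtm" (len 13), cursors c1@2 c2@6 c3@10, authorship .1...2...3...
After op 2 (insert('l')): buffer="umlslimltmpmlhtm" (len 16), cursors c1@3 c2@8 c3@13, authorship .11...22...33...
After op 3 (delete): buffer="umslimtmpmhtm" (len 13), cursors c1@2 c2@6 c3@10, authorship .1...2...3...
After op 4 (move_right): buffer="umslimtmpmhtm" (len 13), cursors c1@3 c2@7 c3@11, authorship .1...2...3...
After op 5 (move_left): buffer="umslimtmpmhtm" (len 13), cursors c1@2 c2@6 c3@10, authorship .1...2...3...
After op 6 (insert('y')): buffer="umyslimytmpmyhtm" (len 16), cursors c1@3 c2@8 c3@13, authorship .11...22...33...
Authorship (.=original, N=cursor N): . 1 1 . . . 2 2 . . . 3 3 . . .
Index 2: author = 1

Answer: cursor 1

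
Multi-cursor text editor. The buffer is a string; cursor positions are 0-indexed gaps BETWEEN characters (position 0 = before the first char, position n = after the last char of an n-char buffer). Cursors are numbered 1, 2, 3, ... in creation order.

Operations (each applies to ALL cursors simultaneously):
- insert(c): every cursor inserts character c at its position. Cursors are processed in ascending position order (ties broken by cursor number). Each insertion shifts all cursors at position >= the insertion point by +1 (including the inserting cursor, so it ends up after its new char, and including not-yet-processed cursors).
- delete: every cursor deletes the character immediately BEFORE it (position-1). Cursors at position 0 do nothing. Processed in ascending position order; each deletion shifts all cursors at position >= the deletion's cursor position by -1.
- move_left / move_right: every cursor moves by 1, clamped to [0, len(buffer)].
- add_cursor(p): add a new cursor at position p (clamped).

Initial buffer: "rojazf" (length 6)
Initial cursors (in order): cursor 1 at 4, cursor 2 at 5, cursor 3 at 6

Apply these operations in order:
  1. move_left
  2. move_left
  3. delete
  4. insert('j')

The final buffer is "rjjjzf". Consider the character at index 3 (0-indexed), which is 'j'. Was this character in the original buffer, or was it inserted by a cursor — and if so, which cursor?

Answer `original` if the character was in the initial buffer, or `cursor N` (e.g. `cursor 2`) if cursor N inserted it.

After op 1 (move_left): buffer="rojazf" (len 6), cursors c1@3 c2@4 c3@5, authorship ......
After op 2 (move_left): buffer="rojazf" (len 6), cursors c1@2 c2@3 c3@4, authorship ......
After op 3 (delete): buffer="rzf" (len 3), cursors c1@1 c2@1 c3@1, authorship ...
After op 4 (insert('j')): buffer="rjjjzf" (len 6), cursors c1@4 c2@4 c3@4, authorship .123..
Authorship (.=original, N=cursor N): . 1 2 3 . .
Index 3: author = 3

Answer: cursor 3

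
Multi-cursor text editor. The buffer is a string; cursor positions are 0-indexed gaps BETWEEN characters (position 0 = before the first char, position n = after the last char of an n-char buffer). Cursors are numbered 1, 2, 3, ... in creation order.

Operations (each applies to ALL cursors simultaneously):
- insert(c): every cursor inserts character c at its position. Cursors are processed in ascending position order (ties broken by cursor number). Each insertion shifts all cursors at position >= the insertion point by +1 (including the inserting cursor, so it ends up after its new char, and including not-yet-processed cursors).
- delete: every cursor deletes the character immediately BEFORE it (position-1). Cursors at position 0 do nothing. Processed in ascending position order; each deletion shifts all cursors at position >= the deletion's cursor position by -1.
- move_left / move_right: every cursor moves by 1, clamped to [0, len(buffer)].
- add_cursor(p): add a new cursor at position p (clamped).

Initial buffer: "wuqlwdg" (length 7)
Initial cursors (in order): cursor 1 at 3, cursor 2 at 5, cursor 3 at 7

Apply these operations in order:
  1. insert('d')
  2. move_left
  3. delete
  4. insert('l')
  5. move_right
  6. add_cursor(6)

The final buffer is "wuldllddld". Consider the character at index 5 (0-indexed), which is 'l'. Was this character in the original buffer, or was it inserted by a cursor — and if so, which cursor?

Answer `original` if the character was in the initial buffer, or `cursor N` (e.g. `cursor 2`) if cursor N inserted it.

After op 1 (insert('d')): buffer="wuqdlwddgd" (len 10), cursors c1@4 c2@7 c3@10, authorship ...1..2..3
After op 2 (move_left): buffer="wuqdlwddgd" (len 10), cursors c1@3 c2@6 c3@9, authorship ...1..2..3
After op 3 (delete): buffer="wudlddd" (len 7), cursors c1@2 c2@4 c3@6, authorship ..1.2.3
After op 4 (insert('l')): buffer="wuldllddld" (len 10), cursors c1@3 c2@6 c3@9, authorship ..11.22.33
After op 5 (move_right): buffer="wuldllddld" (len 10), cursors c1@4 c2@7 c3@10, authorship ..11.22.33
After op 6 (add_cursor(6)): buffer="wuldllddld" (len 10), cursors c1@4 c4@6 c2@7 c3@10, authorship ..11.22.33
Authorship (.=original, N=cursor N): . . 1 1 . 2 2 . 3 3
Index 5: author = 2

Answer: cursor 2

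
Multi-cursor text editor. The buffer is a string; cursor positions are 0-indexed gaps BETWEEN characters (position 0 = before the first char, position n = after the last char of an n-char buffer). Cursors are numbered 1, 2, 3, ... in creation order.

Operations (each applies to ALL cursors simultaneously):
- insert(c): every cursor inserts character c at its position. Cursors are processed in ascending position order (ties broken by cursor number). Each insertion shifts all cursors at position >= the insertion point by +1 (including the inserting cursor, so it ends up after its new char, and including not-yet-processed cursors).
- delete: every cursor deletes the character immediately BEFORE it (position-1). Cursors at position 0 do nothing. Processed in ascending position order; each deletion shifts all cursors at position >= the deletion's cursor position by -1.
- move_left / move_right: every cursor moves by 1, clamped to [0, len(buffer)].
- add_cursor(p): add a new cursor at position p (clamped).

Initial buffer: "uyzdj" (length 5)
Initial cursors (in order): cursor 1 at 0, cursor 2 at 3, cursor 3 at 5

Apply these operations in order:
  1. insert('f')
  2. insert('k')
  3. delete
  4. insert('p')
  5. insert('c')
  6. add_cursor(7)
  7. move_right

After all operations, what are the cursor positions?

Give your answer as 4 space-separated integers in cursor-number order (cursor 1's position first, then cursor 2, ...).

After op 1 (insert('f')): buffer="fuyzfdjf" (len 8), cursors c1@1 c2@5 c3@8, authorship 1...2..3
After op 2 (insert('k')): buffer="fkuyzfkdjfk" (len 11), cursors c1@2 c2@7 c3@11, authorship 11...22..33
After op 3 (delete): buffer="fuyzfdjf" (len 8), cursors c1@1 c2@5 c3@8, authorship 1...2..3
After op 4 (insert('p')): buffer="fpuyzfpdjfp" (len 11), cursors c1@2 c2@7 c3@11, authorship 11...22..33
After op 5 (insert('c')): buffer="fpcuyzfpcdjfpc" (len 14), cursors c1@3 c2@9 c3@14, authorship 111...222..333
After op 6 (add_cursor(7)): buffer="fpcuyzfpcdjfpc" (len 14), cursors c1@3 c4@7 c2@9 c3@14, authorship 111...222..333
After op 7 (move_right): buffer="fpcuyzfpcdjfpc" (len 14), cursors c1@4 c4@8 c2@10 c3@14, authorship 111...222..333

Answer: 4 10 14 8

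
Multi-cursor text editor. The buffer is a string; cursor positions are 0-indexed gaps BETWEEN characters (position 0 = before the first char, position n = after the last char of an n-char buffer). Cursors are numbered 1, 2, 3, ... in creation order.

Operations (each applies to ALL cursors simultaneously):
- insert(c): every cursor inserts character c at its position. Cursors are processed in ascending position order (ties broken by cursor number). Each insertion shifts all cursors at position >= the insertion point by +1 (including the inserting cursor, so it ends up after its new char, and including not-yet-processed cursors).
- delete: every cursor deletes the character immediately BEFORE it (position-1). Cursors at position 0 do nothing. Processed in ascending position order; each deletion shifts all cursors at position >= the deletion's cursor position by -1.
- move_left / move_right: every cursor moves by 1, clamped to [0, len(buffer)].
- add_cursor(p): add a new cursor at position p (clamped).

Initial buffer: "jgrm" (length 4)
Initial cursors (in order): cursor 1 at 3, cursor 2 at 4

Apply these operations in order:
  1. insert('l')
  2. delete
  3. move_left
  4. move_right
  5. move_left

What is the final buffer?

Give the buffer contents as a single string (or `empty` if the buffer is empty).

Answer: jgrm

Derivation:
After op 1 (insert('l')): buffer="jgrlml" (len 6), cursors c1@4 c2@6, authorship ...1.2
After op 2 (delete): buffer="jgrm" (len 4), cursors c1@3 c2@4, authorship ....
After op 3 (move_left): buffer="jgrm" (len 4), cursors c1@2 c2@3, authorship ....
After op 4 (move_right): buffer="jgrm" (len 4), cursors c1@3 c2@4, authorship ....
After op 5 (move_left): buffer="jgrm" (len 4), cursors c1@2 c2@3, authorship ....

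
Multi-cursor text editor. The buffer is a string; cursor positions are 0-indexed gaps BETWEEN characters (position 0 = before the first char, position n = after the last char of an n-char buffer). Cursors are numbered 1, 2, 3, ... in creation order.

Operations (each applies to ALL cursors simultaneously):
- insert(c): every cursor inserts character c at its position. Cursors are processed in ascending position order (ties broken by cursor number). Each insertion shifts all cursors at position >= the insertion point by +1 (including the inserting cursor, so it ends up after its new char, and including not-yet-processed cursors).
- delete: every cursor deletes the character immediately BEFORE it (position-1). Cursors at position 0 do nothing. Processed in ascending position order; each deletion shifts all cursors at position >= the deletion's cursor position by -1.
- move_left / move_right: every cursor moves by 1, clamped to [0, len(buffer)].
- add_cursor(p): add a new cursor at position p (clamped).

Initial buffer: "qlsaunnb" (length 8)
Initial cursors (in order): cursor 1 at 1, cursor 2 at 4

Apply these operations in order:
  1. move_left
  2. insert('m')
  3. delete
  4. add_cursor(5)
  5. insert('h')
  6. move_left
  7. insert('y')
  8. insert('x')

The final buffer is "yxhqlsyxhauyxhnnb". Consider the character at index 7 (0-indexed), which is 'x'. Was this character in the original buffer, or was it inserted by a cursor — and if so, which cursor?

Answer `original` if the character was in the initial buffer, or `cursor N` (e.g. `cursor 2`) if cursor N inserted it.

After op 1 (move_left): buffer="qlsaunnb" (len 8), cursors c1@0 c2@3, authorship ........
After op 2 (insert('m')): buffer="mqlsmaunnb" (len 10), cursors c1@1 c2@5, authorship 1...2.....
After op 3 (delete): buffer="qlsaunnb" (len 8), cursors c1@0 c2@3, authorship ........
After op 4 (add_cursor(5)): buffer="qlsaunnb" (len 8), cursors c1@0 c2@3 c3@5, authorship ........
After op 5 (insert('h')): buffer="hqlshauhnnb" (len 11), cursors c1@1 c2@5 c3@8, authorship 1...2..3...
After op 6 (move_left): buffer="hqlshauhnnb" (len 11), cursors c1@0 c2@4 c3@7, authorship 1...2..3...
After op 7 (insert('y')): buffer="yhqlsyhauyhnnb" (len 14), cursors c1@1 c2@6 c3@10, authorship 11...22..33...
After op 8 (insert('x')): buffer="yxhqlsyxhauyxhnnb" (len 17), cursors c1@2 c2@8 c3@13, authorship 111...222..333...
Authorship (.=original, N=cursor N): 1 1 1 . . . 2 2 2 . . 3 3 3 . . .
Index 7: author = 2

Answer: cursor 2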